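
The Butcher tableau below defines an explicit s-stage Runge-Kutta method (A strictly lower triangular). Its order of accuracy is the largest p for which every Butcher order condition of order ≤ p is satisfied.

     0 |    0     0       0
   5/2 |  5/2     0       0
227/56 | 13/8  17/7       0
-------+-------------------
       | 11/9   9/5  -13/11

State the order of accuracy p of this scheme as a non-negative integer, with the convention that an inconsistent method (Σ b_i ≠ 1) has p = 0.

b = (11/9, 9/5, -13/11)
c = (0, 5/2, 227/56)
Ac = (0, 0, 85/14)
Σ b_i: 11/9·1 + 9/5·1 + (-13/11)·1 = 911/495 ≠ 1 ⇒ order 0.

0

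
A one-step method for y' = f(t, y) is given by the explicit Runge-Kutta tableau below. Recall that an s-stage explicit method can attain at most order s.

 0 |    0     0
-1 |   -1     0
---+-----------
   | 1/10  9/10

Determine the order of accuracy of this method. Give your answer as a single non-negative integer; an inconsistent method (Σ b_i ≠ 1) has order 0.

1

b = (1/10, 9/10)
c = (0, -1)
Σ b_i: 1/10·1 + 9/10·1 = 1 ✓
b·c: 9/10·(-1) = -9/10 ≠ 1/2 ⇒ order 1.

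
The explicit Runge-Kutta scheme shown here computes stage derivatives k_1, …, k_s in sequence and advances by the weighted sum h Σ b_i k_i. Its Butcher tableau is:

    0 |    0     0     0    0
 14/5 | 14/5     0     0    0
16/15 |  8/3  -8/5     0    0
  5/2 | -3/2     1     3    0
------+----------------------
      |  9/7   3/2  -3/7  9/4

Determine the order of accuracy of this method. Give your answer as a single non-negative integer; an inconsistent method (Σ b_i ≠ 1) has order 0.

b = (9/7, 3/2, -3/7, 9/4)
c = (0, 14/5, 16/15, 5/2)
Ac = (0, 0, -112/25, 6)
Σ b_i: 9/7·1 + 3/2·1 + (-3/7)·1 + 9/4·1 = 129/28 ≠ 1 ⇒ order 0.

0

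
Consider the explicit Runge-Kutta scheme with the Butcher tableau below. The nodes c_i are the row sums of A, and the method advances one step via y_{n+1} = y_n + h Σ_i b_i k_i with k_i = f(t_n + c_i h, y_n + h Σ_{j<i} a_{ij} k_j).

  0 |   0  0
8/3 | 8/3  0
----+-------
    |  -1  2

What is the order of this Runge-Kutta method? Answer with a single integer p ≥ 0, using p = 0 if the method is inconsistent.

1

b = (-1, 2)
c = (0, 8/3)
Σ b_i: (-1)·1 + 2·1 = 1 ✓
b·c: 2·8/3 = 16/3 ≠ 1/2 ⇒ order 1.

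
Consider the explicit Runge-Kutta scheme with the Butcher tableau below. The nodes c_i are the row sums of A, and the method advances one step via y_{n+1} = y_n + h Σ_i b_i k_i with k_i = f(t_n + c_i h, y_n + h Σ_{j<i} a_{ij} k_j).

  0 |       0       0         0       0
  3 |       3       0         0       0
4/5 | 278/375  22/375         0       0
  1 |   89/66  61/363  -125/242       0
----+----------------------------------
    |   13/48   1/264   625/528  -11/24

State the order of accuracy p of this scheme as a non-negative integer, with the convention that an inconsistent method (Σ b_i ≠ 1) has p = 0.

b = (13/48, 1/264, 625/528, -11/24)
c = (0, 3, 4/5, 1)
Ac = (0, 0, 22/125, 1/11)
Σ b_i: 13/48·1 + 1/264·1 + 625/528·1 + (-11/24)·1 = 1 ✓
b·c: 1/264·3 + 625/528·4/5 + (-11/24)·1 = 1/2 ✓
b·c²: 1/264·9 + 625/528·16/25 + (-11/24)·1 = 1/3 ✓
b·Ac: 625/528·22/125 + (-11/24)·1/11 = 1/6 ✓
b·c³: 1/264·27 + 625/528·64/125 + (-11/24)·1 = 1/4 ✓
b·(c∘Ac): 625/528·88/625 + (-11/24)·1/11 = 1/8 ✓
b·Ac²: 625/528·66/125 + (-11/24)·13/11 = 1/12 ✓
b·A²c: (-11/24)·(-1/11) = 1/24 ✓; 4 stages ⇒ order 4.

4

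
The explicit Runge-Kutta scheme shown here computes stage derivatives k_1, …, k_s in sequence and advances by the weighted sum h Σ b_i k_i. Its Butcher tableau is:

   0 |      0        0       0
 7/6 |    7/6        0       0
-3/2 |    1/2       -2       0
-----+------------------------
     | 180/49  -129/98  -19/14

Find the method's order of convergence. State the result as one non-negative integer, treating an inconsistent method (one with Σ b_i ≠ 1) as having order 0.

b = (180/49, -129/98, -19/14)
c = (0, 7/6, -3/2)
Ac = (0, 0, -7/3)
Σ b_i: 180/49·1 + (-129/98)·1 + (-19/14)·1 = 1 ✓
b·c: (-129/98)·7/6 + (-19/14)·(-3/2) = 1/2 ✓
b·c²: (-129/98)·49/36 + (-19/14)·9/4 = -407/84 ≠ 1/3 ⇒ order 2.
b·Ac: (-19/14)·(-7/3) = 19/6 ≠ 1/6

2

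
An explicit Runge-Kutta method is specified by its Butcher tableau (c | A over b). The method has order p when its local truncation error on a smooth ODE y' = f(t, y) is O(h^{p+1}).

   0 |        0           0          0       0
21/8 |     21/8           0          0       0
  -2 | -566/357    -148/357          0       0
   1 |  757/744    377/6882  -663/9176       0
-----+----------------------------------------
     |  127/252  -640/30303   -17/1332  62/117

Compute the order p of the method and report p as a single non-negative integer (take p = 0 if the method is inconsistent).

b = (127/252, -640/30303, -17/1332, 62/117)
c = (0, 21/8, -2, 1)
Ac = (0, 0, -37/34, 143/496)
Σ b_i: 127/252·1 + (-640/30303)·1 + (-17/1332)·1 + 62/117·1 = 1 ✓
b·c: (-640/30303)·21/8 + (-17/1332)·(-2) + 62/117·1 = 1/2 ✓
b·c²: (-640/30303)·441/64 + (-17/1332)·4 + 62/117·1 = 1/3 ✓
b·Ac: (-17/1332)·(-37/34) + 62/117·143/496 = 1/6 ✓
b·c³: (-640/30303)·9261/512 + (-17/1332)·(-8) + 62/117·1 = 1/4 ✓
b·(c∘Ac): (-17/1332)·37/17 + 62/117·143/496 = 1/8 ✓
b·Ac²: (-17/1332)·(-777/272) + 62/117·351/3968 = 1/12 ✓
b·A²c: 62/117·39/496 = 1/24 ✓; 4 stages ⇒ order 4.

4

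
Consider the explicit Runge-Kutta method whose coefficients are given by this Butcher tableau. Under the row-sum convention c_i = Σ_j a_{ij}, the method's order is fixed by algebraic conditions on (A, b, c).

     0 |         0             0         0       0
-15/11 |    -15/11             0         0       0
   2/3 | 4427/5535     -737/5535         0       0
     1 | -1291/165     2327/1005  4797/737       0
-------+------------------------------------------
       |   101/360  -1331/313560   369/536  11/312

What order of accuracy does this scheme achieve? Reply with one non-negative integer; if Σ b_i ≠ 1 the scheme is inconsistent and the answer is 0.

4

b = (101/360, -1331/313560, 369/536, 11/312)
c = (0, -15/11, 2/3, 1)
Ac = (0, 0, 67/369, 13/11)
Σ b_i: 101/360·1 + (-1331/313560)·1 + 369/536·1 + 11/312·1 = 1 ✓
b·c: (-1331/313560)·(-15/11) + 369/536·2/3 + 11/312·1 = 1/2 ✓
b·c²: (-1331/313560)·225/121 + 369/536·4/9 + 11/312·1 = 1/3 ✓
b·Ac: 369/536·67/369 + 11/312·13/11 = 1/6 ✓
b·c³: (-1331/313560)·(-3375/1331) + 369/536·8/27 + 11/312·1 = 1/4 ✓
b·(c∘Ac): 369/536·134/1107 + 11/312·13/11 = 1/8 ✓
b·Ac²: 369/536·(-335/1353) + 11/312·871/121 = 1/12 ✓
b·A²c: 11/312·13/11 = 1/24 ✓; 4 stages ⇒ order 4.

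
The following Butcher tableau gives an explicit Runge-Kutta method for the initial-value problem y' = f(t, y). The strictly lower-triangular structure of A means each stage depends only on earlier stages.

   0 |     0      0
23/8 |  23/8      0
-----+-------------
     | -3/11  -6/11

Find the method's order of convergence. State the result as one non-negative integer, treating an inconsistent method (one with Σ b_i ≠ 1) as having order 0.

b = (-3/11, -6/11)
c = (0, 23/8)
Σ b_i: (-3/11)·1 + (-6/11)·1 = -9/11 ≠ 1 ⇒ order 0.

0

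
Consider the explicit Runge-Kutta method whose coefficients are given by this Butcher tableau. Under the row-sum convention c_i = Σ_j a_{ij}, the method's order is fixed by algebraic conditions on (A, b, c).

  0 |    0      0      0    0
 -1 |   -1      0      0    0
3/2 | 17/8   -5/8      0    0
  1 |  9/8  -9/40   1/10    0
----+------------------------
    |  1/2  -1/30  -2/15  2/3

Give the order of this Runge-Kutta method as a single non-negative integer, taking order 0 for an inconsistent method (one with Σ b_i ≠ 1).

b = (1/2, -1/30, -2/15, 2/3)
c = (0, -1, 3/2, 1)
Ac = (0, 0, 5/8, 3/8)
Σ b_i: 1/2·1 + (-1/30)·1 + (-2/15)·1 + 2/3·1 = 1 ✓
b·c: (-1/30)·(-1) + (-2/15)·3/2 + 2/3·1 = 1/2 ✓
b·c²: (-1/30)·1 + (-2/15)·9/4 + 2/3·1 = 1/3 ✓
b·Ac: (-2/15)·5/8 + 2/3·3/8 = 1/6 ✓
b·c³: (-1/30)·(-1) + (-2/15)·27/8 + 2/3·1 = 1/4 ✓
b·(c∘Ac): (-2/15)·15/16 + 2/3·3/8 = 1/8 ✓
b·Ac²: (-2/15)·(-5/8) = 1/12 ✓
b·A²c: 2/3·1/16 = 1/24 ✓; 4 stages ⇒ order 4.

4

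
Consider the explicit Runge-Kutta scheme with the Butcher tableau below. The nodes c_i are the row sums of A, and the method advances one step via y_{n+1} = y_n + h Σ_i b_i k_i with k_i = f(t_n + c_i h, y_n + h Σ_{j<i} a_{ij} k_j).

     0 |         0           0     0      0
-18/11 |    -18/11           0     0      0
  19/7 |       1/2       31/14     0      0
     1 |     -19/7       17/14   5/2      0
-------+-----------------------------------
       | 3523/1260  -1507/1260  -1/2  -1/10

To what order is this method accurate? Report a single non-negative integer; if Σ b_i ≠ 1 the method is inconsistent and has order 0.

2

b = (3523/1260, -1507/1260, -1/2, -1/10)
c = (0, -18/11, 19/7, 1)
Ac = (0, 0, -279/77, 739/154)
Σ b_i: 3523/1260·1 + (-1507/1260)·1 + (-1/2)·1 + (-1/10)·1 = 1 ✓
b·c: (-1507/1260)·(-18/11) + (-1/2)·19/7 + (-1/10)·1 = 1/2 ✓
b·c²: (-1507/1260)·324/121 + (-1/2)·361/49 + (-1/10)·1 = -18828/2695 ≠ 1/3 ⇒ order 2.
b·Ac: (-1/2)·(-279/77) + (-1/10)·739/154 = 293/220 ≠ 1/6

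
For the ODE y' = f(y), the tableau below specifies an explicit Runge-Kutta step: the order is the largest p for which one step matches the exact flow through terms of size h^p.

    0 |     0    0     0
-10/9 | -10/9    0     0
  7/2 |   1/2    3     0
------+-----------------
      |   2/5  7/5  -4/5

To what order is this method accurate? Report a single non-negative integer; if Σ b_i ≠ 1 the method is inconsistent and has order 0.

1

b = (2/5, 7/5, -4/5)
c = (0, -10/9, 7/2)
Ac = (0, 0, -10/3)
Σ b_i: 2/5·1 + 7/5·1 + (-4/5)·1 = 1 ✓
b·c: 7/5·(-10/9) + (-4/5)·7/2 = -196/45 ≠ 1/2 ⇒ order 1.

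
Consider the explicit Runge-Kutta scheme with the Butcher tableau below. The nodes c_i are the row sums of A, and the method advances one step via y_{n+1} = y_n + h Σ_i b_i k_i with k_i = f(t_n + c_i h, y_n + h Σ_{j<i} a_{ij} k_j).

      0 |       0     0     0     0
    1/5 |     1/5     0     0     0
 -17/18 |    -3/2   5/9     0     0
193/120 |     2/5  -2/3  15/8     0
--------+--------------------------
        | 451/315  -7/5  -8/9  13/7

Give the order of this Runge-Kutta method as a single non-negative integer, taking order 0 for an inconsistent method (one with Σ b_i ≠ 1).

b = (451/315, -7/5, -8/9, 13/7)
c = (0, 1/5, -17/18, 193/120)
Ac = (0, 0, 1/9, -457/240)
Σ b_i: 451/315·1 + (-7/5)·1 + (-8/9)·1 + 13/7·1 = 1 ✓
b·c: (-7/5)·1/5 + (-8/9)·(-17/18) + 13/7·193/120 = 402163/113400 ≠ 1/2 ⇒ order 1.

1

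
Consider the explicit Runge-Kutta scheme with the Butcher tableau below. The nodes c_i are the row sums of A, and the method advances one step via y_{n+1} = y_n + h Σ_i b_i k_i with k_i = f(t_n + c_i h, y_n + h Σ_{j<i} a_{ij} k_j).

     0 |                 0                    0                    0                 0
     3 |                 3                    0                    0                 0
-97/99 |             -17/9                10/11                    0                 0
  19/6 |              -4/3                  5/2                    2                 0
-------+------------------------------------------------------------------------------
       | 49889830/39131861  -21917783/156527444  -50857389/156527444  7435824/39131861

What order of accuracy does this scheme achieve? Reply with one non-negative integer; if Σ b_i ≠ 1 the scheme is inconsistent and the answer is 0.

3

b = (49889830/39131861, -21917783/156527444, -50857389/156527444, 7435824/39131861)
c = (0, 3, -97/99, 19/6)
Ac = (0, 0, 30/11, 1097/198)
Σ b_i: 49889830/39131861·1 + (-21917783/156527444)·1 + (-50857389/156527444)·1 + 7435824/39131861·1 = 1 ✓
b·c: (-21917783/156527444)·3 + (-50857389/156527444)·(-97/99) + 7435824/39131861·19/6 = 1/2 ✓
b·c²: (-21917783/156527444)·9 + (-50857389/156527444)·9409/9801 + 7435824/39131861·361/36 = 1/3 ✓
b·Ac: (-50857389/156527444)·30/11 + 7435824/39131861·1097/198 = 1/6 ✓
b·c³: (-21917783/156527444)·27 + (-50857389/156527444)·(-912673/970299) + 7435824/39131861·6859/216 = 19826936867/7748108478 ≠ 1/4 ⇒ order 3.
b·(c∘Ac): (-50857389/156527444)·(-970/363) + 7435824/39131861·20843/1188 = 2959805347/704373498 ≠ 1/8
b·Ac²: (-50857389/156527444)·90/11 + 7435824/39131861·478681/19602 = 46068504733/23244325434 ≠ 1/12
b·A²c: 7435824/39131861·60/11 = 40559040/39131861 ≠ 1/24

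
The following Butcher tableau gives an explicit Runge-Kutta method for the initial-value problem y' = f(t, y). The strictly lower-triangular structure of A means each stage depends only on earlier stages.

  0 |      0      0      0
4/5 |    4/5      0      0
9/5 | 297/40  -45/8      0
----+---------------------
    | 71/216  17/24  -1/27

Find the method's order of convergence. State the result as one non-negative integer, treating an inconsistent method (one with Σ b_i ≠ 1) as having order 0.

b = (71/216, 17/24, -1/27)
c = (0, 4/5, 9/5)
Ac = (0, 0, -9/2)
Σ b_i: 71/216·1 + 17/24·1 + (-1/27)·1 = 1 ✓
b·c: 17/24·4/5 + (-1/27)·9/5 = 1/2 ✓
b·c²: 17/24·16/25 + (-1/27)·81/25 = 1/3 ✓
b·Ac: (-1/27)·(-9/2) = 1/6 ✓; 3 stages ⇒ order 3.

3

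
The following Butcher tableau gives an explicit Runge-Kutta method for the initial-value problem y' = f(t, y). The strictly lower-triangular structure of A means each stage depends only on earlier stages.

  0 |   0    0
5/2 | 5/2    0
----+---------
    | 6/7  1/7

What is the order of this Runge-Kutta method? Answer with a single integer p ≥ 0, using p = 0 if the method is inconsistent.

1

b = (6/7, 1/7)
c = (0, 5/2)
Σ b_i: 6/7·1 + 1/7·1 = 1 ✓
b·c: 1/7·5/2 = 5/14 ≠ 1/2 ⇒ order 1.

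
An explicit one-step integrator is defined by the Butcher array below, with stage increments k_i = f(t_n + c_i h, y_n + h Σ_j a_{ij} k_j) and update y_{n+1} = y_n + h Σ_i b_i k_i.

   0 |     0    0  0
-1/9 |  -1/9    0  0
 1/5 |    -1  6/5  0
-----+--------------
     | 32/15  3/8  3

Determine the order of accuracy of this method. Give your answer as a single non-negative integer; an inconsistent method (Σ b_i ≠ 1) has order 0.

b = (32/15, 3/8, 3)
c = (0, -1/9, 1/5)
Ac = (0, 0, -2/15)
Σ b_i: 32/15·1 + 3/8·1 + 3·1 = 661/120 ≠ 1 ⇒ order 0.

0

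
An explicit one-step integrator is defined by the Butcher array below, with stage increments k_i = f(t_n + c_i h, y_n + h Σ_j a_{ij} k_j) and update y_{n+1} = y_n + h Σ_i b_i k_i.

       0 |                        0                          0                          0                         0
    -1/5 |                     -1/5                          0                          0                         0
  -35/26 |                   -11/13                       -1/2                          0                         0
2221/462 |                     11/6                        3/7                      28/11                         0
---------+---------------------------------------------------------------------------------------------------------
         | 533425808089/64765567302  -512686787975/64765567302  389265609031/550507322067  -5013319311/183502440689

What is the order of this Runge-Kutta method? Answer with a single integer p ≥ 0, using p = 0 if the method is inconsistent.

3

b = (533425808089/64765567302, -512686787975/64765567302, 389265609031/550507322067, -5013319311/183502440689)
c = (0, -1/5, -35/26, 2221/462)
Ac = (0, 0, 1/10, -17579/5005)
Σ b_i: 533425808089/64765567302·1 + (-512686787975/64765567302)·1 + 389265609031/550507322067·1 + (-5013319311/183502440689)·1 = 1 ✓
b·c: (-512686787975/64765567302)·(-1/5) + 389265609031/550507322067·(-35/26) + (-5013319311/183502440689)·2221/462 = 1/2 ✓
b·c²: (-512686787975/64765567302)·1/25 + 389265609031/550507322067·1225/676 + (-5013319311/183502440689)·4932841/213444 = 1/3 ✓
b·Ac: 389265609031/550507322067·1/10 + (-5013319311/183502440689)·(-17579/5005) = 1/6 ✓
b·c³: (-512686787975/64765567302)·(-1/125) + 389265609031/550507322067·(-42875/17576) + (-5013319311/183502440689)·10955839861/98611128 = -3548966211509/755598285190 ≠ 1/4 ⇒ order 3.
b·(c∘Ac): 389265609031/550507322067·(-7/52) + (-5013319311/183502440689)·(-39042959/2312310) = 237112915937/647655673020 ≠ 1/8
b·Ac²: 389265609031/550507322067·(-1/50) + (-5013319311/183502440689)·1506202/325325 = -10064324237267/71565951868710 ≠ 1/12
b·A²c: (-5013319311/183502440689)·14/55 = -6380588214/917512203445 ≠ 1/24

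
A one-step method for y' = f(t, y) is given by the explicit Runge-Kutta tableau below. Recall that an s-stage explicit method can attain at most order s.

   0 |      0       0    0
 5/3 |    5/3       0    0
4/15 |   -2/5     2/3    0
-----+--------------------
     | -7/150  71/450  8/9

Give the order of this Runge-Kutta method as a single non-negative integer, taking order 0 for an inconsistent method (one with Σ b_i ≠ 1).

2

b = (-7/150, 71/450, 8/9)
c = (0, 5/3, 4/15)
Ac = (0, 0, 10/9)
Σ b_i: (-7/150)·1 + 71/450·1 + 8/9·1 = 1 ✓
b·c: 71/450·5/3 + 8/9·4/15 = 1/2 ✓
b·c²: 71/450·25/9 + 8/9·16/225 = 677/1350 ≠ 1/3 ⇒ order 2.
b·Ac: 8/9·10/9 = 80/81 ≠ 1/6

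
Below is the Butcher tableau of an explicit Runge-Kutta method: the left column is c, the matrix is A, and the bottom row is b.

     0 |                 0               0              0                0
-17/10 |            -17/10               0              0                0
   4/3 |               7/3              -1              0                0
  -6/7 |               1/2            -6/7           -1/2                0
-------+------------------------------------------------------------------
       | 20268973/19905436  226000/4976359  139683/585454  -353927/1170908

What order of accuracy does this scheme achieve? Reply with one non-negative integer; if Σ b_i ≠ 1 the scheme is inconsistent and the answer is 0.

3

b = (20268973/19905436, 226000/4976359, 139683/585454, -353927/1170908)
c = (0, -17/10, 4/3, -6/7)
Ac = (0, 0, 17/10, 83/105)
Σ b_i: 20268973/19905436·1 + 226000/4976359·1 + 139683/585454·1 + (-353927/1170908)·1 = 1 ✓
b·c: 226000/4976359·(-17/10) + 139683/585454·4/3 + (-353927/1170908)·(-6/7) = 1/2 ✓
b·c²: 226000/4976359·289/100 + 139683/585454·16/9 + (-353927/1170908)·36/49 = 1/3 ✓
b·Ac: 139683/585454·17/10 + (-353927/1170908)·83/105 = 1/6 ✓
b·c³: 226000/4976359·(-4913/1000) + 139683/585454·64/27 + (-353927/1170908)·(-216/343) = 9825260/18441801 ≠ 1/4 ⇒ order 3.
b·(c∘Ac): 139683/585454·34/15 + (-353927/1170908)·(-166/245) = 2182583/2927270 ≠ 1/8
b·Ac²: 139683/585454·(-289/100) + (-353927/1170908)·(-10603/3150) = 863914/2634543 ≠ 1/12
b·A²c: (-353927/1170908)·(-17/20) = 6016759/23418160 ≠ 1/24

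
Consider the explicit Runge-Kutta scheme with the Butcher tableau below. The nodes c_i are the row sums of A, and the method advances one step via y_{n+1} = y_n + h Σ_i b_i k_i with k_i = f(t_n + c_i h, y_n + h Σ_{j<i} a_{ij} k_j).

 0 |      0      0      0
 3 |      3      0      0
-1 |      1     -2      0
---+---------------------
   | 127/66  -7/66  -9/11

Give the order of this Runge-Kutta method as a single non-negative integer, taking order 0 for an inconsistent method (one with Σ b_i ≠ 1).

2

b = (127/66, -7/66, -9/11)
c = (0, 3, -1)
Ac = (0, 0, -6)
Σ b_i: 127/66·1 + (-7/66)·1 + (-9/11)·1 = 1 ✓
b·c: (-7/66)·3 + (-9/11)·(-1) = 1/2 ✓
b·c²: (-7/66)·9 + (-9/11)·1 = -39/22 ≠ 1/3 ⇒ order 2.
b·Ac: (-9/11)·(-6) = 54/11 ≠ 1/6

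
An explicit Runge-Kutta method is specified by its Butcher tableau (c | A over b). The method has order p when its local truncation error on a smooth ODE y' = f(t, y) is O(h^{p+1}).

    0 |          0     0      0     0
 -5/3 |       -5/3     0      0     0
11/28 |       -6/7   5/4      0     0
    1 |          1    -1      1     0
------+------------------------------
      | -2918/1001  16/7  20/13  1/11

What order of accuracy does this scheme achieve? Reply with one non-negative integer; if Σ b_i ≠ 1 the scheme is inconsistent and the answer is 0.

1

b = (-2918/1001, 16/7, 20/13, 1/11)
c = (0, -5/3, 11/28, 1)
Ac = (0, 0, -25/12, 173/84)
Σ b_i: (-2918/1001)·1 + 16/7·1 + 20/13·1 + 1/11·1 = 1 ✓
b·c: 16/7·(-5/3) + 20/13·11/28 + 1/11·1 = -1336/429 ≠ 1/2 ⇒ order 1.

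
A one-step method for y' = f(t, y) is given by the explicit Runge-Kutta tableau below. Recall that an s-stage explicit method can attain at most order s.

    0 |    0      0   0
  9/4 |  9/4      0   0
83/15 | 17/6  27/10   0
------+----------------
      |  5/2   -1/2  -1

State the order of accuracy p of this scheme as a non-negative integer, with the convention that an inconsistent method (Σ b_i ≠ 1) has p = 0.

1

b = (5/2, -1/2, -1)
c = (0, 9/4, 83/15)
Ac = (0, 0, 243/40)
Σ b_i: 5/2·1 + (-1/2)·1 + (-1)·1 = 1 ✓
b·c: (-1/2)·9/4 + (-1)·83/15 = -799/120 ≠ 1/2 ⇒ order 1.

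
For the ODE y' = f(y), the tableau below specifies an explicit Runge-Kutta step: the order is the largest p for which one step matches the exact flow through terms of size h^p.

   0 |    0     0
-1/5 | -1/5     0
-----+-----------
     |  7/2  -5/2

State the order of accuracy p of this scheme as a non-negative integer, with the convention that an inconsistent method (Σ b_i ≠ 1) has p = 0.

b = (7/2, -5/2)
c = (0, -1/5)
Σ b_i: 7/2·1 + (-5/2)·1 = 1 ✓
b·c: (-5/2)·(-1/5) = 1/2 ✓; 2 stages ⇒ order 2.

2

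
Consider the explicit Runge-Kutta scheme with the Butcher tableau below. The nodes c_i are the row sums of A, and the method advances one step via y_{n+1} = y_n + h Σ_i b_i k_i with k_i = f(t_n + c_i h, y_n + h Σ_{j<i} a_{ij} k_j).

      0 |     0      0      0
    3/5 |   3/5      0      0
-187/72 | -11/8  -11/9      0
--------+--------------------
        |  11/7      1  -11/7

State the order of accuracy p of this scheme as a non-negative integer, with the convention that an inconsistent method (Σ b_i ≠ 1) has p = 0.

1

b = (11/7, 1, -11/7)
c = (0, 3/5, -187/72)
Ac = (0, 0, -11/15)
Σ b_i: 11/7·1 + 1·1 + (-11/7)·1 = 1 ✓
b·c: 1·3/5 + (-11/7)·(-187/72) = 11797/2520 ≠ 1/2 ⇒ order 1.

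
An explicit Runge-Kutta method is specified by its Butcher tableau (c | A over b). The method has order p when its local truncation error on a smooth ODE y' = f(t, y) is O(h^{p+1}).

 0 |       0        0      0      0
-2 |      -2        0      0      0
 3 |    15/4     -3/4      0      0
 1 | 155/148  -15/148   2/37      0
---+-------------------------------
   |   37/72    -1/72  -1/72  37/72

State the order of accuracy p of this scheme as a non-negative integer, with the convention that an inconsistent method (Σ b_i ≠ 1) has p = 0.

b = (37/72, -1/72, -1/72, 37/72)
c = (0, -2, 3, 1)
Ac = (0, 0, 3/2, 27/74)
Σ b_i: 37/72·1 + (-1/72)·1 + (-1/72)·1 + 37/72·1 = 1 ✓
b·c: (-1/72)·(-2) + (-1/72)·3 + 37/72·1 = 1/2 ✓
b·c²: (-1/72)·4 + (-1/72)·9 + 37/72·1 = 1/3 ✓
b·Ac: (-1/72)·3/2 + 37/72·27/74 = 1/6 ✓
b·c³: (-1/72)·(-8) + (-1/72)·27 + 37/72·1 = 1/4 ✓
b·(c∘Ac): (-1/72)·9/2 + 37/72·27/74 = 1/8 ✓
b·Ac²: (-1/72)·(-3) + 37/72·3/37 = 1/12 ✓
b·A²c: 37/72·3/37 = 1/24 ✓; 4 stages ⇒ order 4.

4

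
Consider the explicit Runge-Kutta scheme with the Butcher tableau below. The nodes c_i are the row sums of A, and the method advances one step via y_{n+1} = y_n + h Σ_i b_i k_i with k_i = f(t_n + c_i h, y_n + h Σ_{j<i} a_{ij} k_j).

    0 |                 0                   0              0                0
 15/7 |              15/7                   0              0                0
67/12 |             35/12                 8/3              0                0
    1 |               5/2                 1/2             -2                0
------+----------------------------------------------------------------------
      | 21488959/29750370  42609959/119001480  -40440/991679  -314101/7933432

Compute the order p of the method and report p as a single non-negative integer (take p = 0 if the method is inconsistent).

3

b = (21488959/29750370, 42609959/119001480, -40440/991679, -314101/7933432)
c = (0, 15/7, 67/12, 1)
Ac = (0, 0, 40/7, -212/21)
Σ b_i: 21488959/29750370·1 + 42609959/119001480·1 + (-40440/991679)·1 + (-314101/7933432)·1 = 1 ✓
b·c: 42609959/119001480·15/7 + (-40440/991679)·67/12 + (-314101/7933432)·1 = 1/2 ✓
b·c²: 42609959/119001480·225/49 + (-40440/991679)·4489/144 + (-314101/7933432)·1 = 1/3 ✓
b·Ac: (-40440/991679)·40/7 + (-314101/7933432)·(-212/21) = 1/6 ✓
b·c³: 42609959/119001480·3375/343 + (-40440/991679)·300763/1728 + (-314101/7933432)·1 = -1806366173/499806216 ≠ 1/4 ⇒ order 3.
b·(c∘Ac): (-40440/991679)·670/21 + (-314101/7933432)·(-212/21) = -37542247/41650518 ≠ 1/8
b·Ac²: (-40440/991679)·600/49 + (-314101/7933432)·(-211861/3528) = 7509955423/3998449728 ≠ 1/12
b·A²c: (-314101/7933432)·(-80/7) = 3141010/6941753 ≠ 1/24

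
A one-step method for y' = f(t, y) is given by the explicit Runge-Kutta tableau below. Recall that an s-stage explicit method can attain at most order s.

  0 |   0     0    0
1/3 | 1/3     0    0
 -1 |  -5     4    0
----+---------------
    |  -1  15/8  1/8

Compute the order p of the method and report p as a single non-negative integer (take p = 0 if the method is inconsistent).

b = (-1, 15/8, 1/8)
c = (0, 1/3, -1)
Ac = (0, 0, 4/3)
Σ b_i: (-1)·1 + 15/8·1 + 1/8·1 = 1 ✓
b·c: 15/8·1/3 + 1/8·(-1) = 1/2 ✓
b·c²: 15/8·1/9 + 1/8·1 = 1/3 ✓
b·Ac: 1/8·4/3 = 1/6 ✓; 3 stages ⇒ order 3.

3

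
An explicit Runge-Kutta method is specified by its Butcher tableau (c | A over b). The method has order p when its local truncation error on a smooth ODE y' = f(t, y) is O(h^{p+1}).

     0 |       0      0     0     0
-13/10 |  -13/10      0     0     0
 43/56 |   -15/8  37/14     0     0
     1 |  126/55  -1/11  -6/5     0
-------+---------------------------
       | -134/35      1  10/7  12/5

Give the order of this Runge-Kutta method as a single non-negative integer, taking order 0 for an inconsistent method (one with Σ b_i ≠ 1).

b = (-134/35, 1, 10/7, 12/5)
c = (0, -13/10, 43/56, 1)
Ac = (0, 0, -481/140, -1237/1540)
Σ b_i: (-134/35)·1 + 1·1 + 10/7·1 + 12/5·1 = 1 ✓
b·c: 1·(-13/10) + 10/7·43/56 + 12/5·1 = 2153/980 ≠ 1/2 ⇒ order 1.

1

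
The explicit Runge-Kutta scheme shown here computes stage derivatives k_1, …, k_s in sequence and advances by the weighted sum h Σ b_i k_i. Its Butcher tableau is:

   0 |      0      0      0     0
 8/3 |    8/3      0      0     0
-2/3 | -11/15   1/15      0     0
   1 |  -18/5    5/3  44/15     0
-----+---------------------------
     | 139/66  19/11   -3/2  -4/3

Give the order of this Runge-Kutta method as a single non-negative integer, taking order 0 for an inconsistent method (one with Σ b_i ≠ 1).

1

b = (139/66, 19/11, -3/2, -4/3)
c = (0, 8/3, -2/3, 1)
Ac = (0, 0, 8/45, 112/45)
Σ b_i: 139/66·1 + 19/11·1 + (-3/2)·1 + (-4/3)·1 = 1 ✓
b·c: 19/11·8/3 + (-3/2)·(-2/3) + (-4/3)·1 = 47/11 ≠ 1/2 ⇒ order 1.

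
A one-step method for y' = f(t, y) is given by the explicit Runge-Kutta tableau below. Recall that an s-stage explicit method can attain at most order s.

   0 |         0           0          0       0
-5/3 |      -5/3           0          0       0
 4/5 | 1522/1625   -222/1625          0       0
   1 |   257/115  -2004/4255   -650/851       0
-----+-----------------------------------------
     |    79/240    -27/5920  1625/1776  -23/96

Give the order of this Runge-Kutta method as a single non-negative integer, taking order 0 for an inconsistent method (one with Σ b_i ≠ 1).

b = (79/240, -27/5920, 1625/1776, -23/96)
c = (0, -5/3, 4/5, 1)
Ac = (0, 0, 74/325, 4/23)
Σ b_i: 79/240·1 + (-27/5920)·1 + 1625/1776·1 + (-23/96)·1 = 1 ✓
b·c: (-27/5920)·(-5/3) + 1625/1776·4/5 + (-23/96)·1 = 1/2 ✓
b·c²: (-27/5920)·25/9 + 1625/1776·16/25 + (-23/96)·1 = 1/3 ✓
b·Ac: 1625/1776·74/325 + (-23/96)·4/23 = 1/6 ✓
b·c³: (-27/5920)·(-125/27) + 1625/1776·64/125 + (-23/96)·1 = 1/4 ✓
b·(c∘Ac): 1625/1776·296/1625 + (-23/96)·4/23 = 1/8 ✓
b·Ac²: 1625/1776·(-74/195) + (-23/96)·(-124/69) = 1/12 ✓
b·A²c: (-23/96)·(-4/23) = 1/24 ✓; 4 stages ⇒ order 4.

4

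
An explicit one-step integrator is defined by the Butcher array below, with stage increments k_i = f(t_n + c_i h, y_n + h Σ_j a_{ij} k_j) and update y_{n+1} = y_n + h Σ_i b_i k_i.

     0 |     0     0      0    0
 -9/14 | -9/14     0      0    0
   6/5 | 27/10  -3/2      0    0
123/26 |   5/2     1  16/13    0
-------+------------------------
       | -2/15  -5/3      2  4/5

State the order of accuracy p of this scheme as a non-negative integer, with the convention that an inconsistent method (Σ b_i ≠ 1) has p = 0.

b = (-2/15, -5/3, 2, 4/5)
c = (0, -9/14, 6/5, 123/26)
Ac = (0, 0, 27/28, 759/910)
Σ b_i: (-2/15)·1 + (-5/3)·1 + 2·1 + 4/5·1 = 1 ✓
b·c: (-5/3)·(-9/14) + 2·6/5 + 4/5·123/26 = 6603/910 ≠ 1/2 ⇒ order 1.

1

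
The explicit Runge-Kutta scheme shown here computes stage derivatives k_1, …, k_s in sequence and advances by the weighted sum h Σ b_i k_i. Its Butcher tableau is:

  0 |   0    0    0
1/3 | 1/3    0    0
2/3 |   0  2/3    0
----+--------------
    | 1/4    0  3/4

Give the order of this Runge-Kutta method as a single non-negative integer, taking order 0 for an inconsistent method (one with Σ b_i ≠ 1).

b = (1/4, 0, 3/4)
c = (0, 1/3, 2/3)
Ac = (0, 0, 2/9)
Σ b_i: 1/4·1 + 3/4·1 = 1 ✓
b·c: 3/4·2/3 = 1/2 ✓
b·c²: 3/4·4/9 = 1/3 ✓
b·Ac: 3/4·2/9 = 1/6 ✓; 3 stages ⇒ order 3.

3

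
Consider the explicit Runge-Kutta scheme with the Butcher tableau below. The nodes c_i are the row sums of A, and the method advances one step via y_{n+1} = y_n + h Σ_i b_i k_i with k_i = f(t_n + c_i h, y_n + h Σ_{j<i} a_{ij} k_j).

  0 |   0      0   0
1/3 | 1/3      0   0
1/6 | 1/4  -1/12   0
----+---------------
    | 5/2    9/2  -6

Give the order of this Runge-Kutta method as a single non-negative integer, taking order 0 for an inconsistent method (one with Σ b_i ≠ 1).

3

b = (5/2, 9/2, -6)
c = (0, 1/3, 1/6)
Ac = (0, 0, -1/36)
Σ b_i: 5/2·1 + 9/2·1 + (-6)·1 = 1 ✓
b·c: 9/2·1/3 + (-6)·1/6 = 1/2 ✓
b·c²: 9/2·1/9 + (-6)·1/36 = 1/3 ✓
b·Ac: (-6)·(-1/36) = 1/6 ✓; 3 stages ⇒ order 3.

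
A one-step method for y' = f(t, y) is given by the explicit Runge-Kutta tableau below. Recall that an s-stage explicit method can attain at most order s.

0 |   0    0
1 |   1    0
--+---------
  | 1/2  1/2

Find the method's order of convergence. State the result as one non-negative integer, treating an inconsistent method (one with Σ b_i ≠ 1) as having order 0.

b = (1/2, 1/2)
c = (0, 1)
Σ b_i: 1/2·1 + 1/2·1 = 1 ✓
b·c: 1/2·1 = 1/2 ✓; 2 stages ⇒ order 2.

2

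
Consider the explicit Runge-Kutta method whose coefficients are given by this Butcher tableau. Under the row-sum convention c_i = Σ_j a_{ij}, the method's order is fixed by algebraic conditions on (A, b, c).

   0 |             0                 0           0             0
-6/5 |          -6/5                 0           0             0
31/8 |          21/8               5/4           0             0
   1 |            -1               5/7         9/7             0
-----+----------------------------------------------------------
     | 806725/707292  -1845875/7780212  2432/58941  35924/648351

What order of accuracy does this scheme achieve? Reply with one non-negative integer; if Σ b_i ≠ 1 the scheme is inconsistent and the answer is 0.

3

b = (806725/707292, -1845875/7780212, 2432/58941, 35924/648351)
c = (0, -6/5, 31/8, 1)
Ac = (0, 0, -3/2, 33/8)
Σ b_i: 806725/707292·1 + (-1845875/7780212)·1 + 2432/58941·1 + 35924/648351·1 = 1 ✓
b·c: (-1845875/7780212)·(-6/5) + 2432/58941·31/8 + 35924/648351·1 = 1/2 ✓
b·c²: (-1845875/7780212)·36/25 + 2432/58941·961/64 + 35924/648351·1 = 1/3 ✓
b·Ac: 2432/58941·(-3/2) + 35924/648351·33/8 = 1/6 ✓
b·c³: (-1845875/7780212)·(-216/125) + 2432/58941·29791/512 + 35924/648351·1 = 675749/235764 ≠ 1/4 ⇒ order 3.
b·(c∘Ac): 2432/58941·(-93/16) + 35924/648351·33/8 = -443/39294 ≠ 1/8
b·Ac²: 2432/58941·9/5 + 35924/648351·6507/320 = 1384259/1152624 ≠ 1/12
b·A²c: 35924/648351·(-27/14) = -2566/24013 ≠ 1/24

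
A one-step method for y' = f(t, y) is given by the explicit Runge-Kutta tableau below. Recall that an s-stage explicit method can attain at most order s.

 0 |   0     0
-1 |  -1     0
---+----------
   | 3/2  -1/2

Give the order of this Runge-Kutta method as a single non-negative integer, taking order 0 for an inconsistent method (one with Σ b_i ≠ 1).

2

b = (3/2, -1/2)
c = (0, -1)
Σ b_i: 3/2·1 + (-1/2)·1 = 1 ✓
b·c: (-1/2)·(-1) = 1/2 ✓; 2 stages ⇒ order 2.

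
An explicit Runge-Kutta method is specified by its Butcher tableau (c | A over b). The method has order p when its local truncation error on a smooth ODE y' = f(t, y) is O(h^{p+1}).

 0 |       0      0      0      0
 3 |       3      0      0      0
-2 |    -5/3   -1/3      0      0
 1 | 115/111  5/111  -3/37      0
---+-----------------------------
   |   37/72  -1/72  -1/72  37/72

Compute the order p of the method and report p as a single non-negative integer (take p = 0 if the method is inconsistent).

4

b = (37/72, -1/72, -1/72, 37/72)
c = (0, 3, -2, 1)
Ac = (0, 0, -1, 11/37)
Σ b_i: 37/72·1 + (-1/72)·1 + (-1/72)·1 + 37/72·1 = 1 ✓
b·c: (-1/72)·3 + (-1/72)·(-2) + 37/72·1 = 1/2 ✓
b·c²: (-1/72)·9 + (-1/72)·4 + 37/72·1 = 1/3 ✓
b·Ac: (-1/72)·(-1) + 37/72·11/37 = 1/6 ✓
b·c³: (-1/72)·27 + (-1/72)·(-8) + 37/72·1 = 1/4 ✓
b·(c∘Ac): (-1/72)·2 + 37/72·11/37 = 1/8 ✓
b·Ac²: (-1/72)·(-3) + 37/72·3/37 = 1/12 ✓
b·A²c: 37/72·3/37 = 1/24 ✓; 4 stages ⇒ order 4.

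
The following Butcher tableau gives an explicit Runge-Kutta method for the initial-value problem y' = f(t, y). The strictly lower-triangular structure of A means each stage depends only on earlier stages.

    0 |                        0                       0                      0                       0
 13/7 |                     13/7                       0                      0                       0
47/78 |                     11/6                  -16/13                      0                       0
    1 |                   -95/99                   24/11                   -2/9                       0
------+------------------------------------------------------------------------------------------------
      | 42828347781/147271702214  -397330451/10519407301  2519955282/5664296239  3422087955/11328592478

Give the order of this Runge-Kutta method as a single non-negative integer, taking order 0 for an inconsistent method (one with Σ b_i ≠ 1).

b = (42828347781/147271702214, -397330451/10519407301, 2519955282/5664296239, 3422087955/11328592478)
c = (0, 13/7, 47/78, 1)
Ac = (0, 0, -16/7, 105893/27027)
Σ b_i: 42828347781/147271702214·1 + (-397330451/10519407301)·1 + 2519955282/5664296239·1 + 3422087955/11328592478·1 = 1 ✓
b·c: (-397330451/10519407301)·13/7 + 2519955282/5664296239·47/78 + 3422087955/11328592478·1 = 1/2 ✓
b·c²: (-397330451/10519407301)·169/49 + 2519955282/5664296239·2209/6084 + 3422087955/11328592478·1 = 1/3 ✓
b·Ac: 2519955282/5664296239·(-16/7) + 3422087955/11328592478·105893/27027 = 1/6 ✓
b·c³: (-397330451/10519407301)·2197/343 + 2519955282/5664296239·103823/474552 + 3422087955/11328592478·1 = 2922119612977/18556234478964 ≠ 1/4 ⇒ order 3.
b·(c∘Ac): 2519955282/5664296239·(-376/273) + 3422087955/11328592478·105893/27027 = 135796059817/237900442038 ≠ 1/8
b·Ac²: 2519955282/5664296239·(-208/49) + 3422087955/11328592478·109854517/14756742 = 6685255546271/18556234478964 ≠ 1/12
b·A²c: 3422087955/11328592478·32/63 = 6083711920/39650073673 ≠ 1/24

3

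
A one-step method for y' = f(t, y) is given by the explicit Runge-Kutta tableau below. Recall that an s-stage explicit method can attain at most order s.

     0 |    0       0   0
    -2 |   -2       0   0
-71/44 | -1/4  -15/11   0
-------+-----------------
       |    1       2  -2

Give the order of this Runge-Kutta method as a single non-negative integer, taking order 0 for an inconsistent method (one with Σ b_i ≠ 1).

b = (1, 2, -2)
c = (0, -2, -71/44)
Ac = (0, 0, 30/11)
Σ b_i: 1·1 + 2·1 + (-2)·1 = 1 ✓
b·c: 2·(-2) + (-2)·(-71/44) = -17/22 ≠ 1/2 ⇒ order 1.

1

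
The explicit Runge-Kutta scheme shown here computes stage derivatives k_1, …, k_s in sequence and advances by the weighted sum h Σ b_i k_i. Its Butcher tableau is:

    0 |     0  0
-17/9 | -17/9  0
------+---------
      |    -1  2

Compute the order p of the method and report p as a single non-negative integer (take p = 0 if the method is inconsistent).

1

b = (-1, 2)
c = (0, -17/9)
Σ b_i: (-1)·1 + 2·1 = 1 ✓
b·c: 2·(-17/9) = -34/9 ≠ 1/2 ⇒ order 1.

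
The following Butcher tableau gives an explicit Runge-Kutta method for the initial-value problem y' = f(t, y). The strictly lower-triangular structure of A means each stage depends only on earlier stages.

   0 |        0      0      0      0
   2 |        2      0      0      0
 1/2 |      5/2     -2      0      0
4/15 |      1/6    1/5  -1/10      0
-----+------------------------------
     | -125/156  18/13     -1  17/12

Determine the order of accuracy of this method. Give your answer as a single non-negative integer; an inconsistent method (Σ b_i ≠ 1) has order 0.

b = (-125/156, 18/13, -1, 17/12)
c = (0, 2, 1/2, 4/15)
Ac = (0, 0, -4, 7/20)
Σ b_i: (-125/156)·1 + 18/13·1 + (-1)·1 + 17/12·1 = 1 ✓
b·c: 18/13·2 + (-1)·1/2 + 17/12·4/15 = 3097/1170 ≠ 1/2 ⇒ order 1.

1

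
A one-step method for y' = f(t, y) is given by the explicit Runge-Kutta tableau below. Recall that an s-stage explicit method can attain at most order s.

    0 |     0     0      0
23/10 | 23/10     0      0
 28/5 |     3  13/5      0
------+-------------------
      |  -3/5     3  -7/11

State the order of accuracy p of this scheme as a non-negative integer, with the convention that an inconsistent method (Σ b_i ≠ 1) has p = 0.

b = (-3/5, 3, -7/11)
c = (0, 23/10, 28/5)
Ac = (0, 0, 299/50)
Σ b_i: (-3/5)·1 + 3·1 + (-7/11)·1 = 97/55 ≠ 1 ⇒ order 0.

0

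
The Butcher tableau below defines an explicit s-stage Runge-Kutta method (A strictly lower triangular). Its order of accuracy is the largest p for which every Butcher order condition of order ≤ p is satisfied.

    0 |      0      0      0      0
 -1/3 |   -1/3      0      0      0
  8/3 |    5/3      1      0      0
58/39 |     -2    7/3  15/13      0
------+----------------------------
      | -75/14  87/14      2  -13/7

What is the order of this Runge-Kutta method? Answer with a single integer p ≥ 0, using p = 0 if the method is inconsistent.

2

b = (-75/14, 87/14, 2, -13/7)
c = (0, -1/3, 8/3, 58/39)
Ac = (0, 0, -1/3, 269/117)
Σ b_i: (-75/14)·1 + 87/14·1 + 2·1 + (-13/7)·1 = 1 ✓
b·c: 87/14·(-1/3) + 2·8/3 + (-13/7)·58/39 = 1/2 ✓
b·c²: 87/14·1/9 + 2·64/9 + (-13/7)·3364/1521 = 17699/1638 ≠ 1/3 ⇒ order 2.
b·Ac: 2·(-1/3) + (-13/7)·269/117 = -311/63 ≠ 1/6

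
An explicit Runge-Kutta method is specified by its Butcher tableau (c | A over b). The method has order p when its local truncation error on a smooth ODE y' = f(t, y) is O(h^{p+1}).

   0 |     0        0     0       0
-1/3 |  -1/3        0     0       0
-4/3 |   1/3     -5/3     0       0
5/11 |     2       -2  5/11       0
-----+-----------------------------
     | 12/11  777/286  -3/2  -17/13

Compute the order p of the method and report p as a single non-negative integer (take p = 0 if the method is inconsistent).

b = (12/11, 777/286, -3/2, -17/13)
c = (0, -1/3, -4/3, 5/11)
Ac = (0, 0, 5/9, 2/33)
Σ b_i: 12/11·1 + 777/286·1 + (-3/2)·1 + (-17/13)·1 = 1 ✓
b·c: 777/286·(-1/3) + (-3/2)·(-4/3) + (-17/13)·5/11 = 1/2 ✓
b·c²: 777/286·1/9 + (-3/2)·16/9 + (-17/13)·25/121 = -1913/726 ≠ 1/3 ⇒ order 2.
b·Ac: (-3/2)·5/9 + (-17/13)·2/33 = -261/286 ≠ 1/6

2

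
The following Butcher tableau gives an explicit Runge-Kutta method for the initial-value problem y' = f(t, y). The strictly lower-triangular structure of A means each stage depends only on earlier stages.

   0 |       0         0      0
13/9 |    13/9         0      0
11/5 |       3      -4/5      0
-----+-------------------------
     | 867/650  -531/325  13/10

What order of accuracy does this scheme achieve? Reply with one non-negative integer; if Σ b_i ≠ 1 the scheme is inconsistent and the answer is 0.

2

b = (867/650, -531/325, 13/10)
c = (0, 13/9, 11/5)
Ac = (0, 0, -52/45)
Σ b_i: 867/650·1 + (-531/325)·1 + 13/10·1 = 1 ✓
b·c: (-531/325)·13/9 + 13/10·11/5 = 1/2 ✓
b·c²: (-531/325)·169/81 + 13/10·121/25 = 6487/2250 ≠ 1/3 ⇒ order 2.
b·Ac: 13/10·(-52/45) = -338/225 ≠ 1/6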